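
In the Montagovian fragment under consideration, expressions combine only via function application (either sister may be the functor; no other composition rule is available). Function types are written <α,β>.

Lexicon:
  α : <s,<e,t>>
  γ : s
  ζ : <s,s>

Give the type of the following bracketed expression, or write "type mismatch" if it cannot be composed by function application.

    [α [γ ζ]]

[γ ζ]: <s,s> applied to s yields s.
[α [γ ζ]]: <s,<e,t>> applied to s yields <e,t>.

<e,t>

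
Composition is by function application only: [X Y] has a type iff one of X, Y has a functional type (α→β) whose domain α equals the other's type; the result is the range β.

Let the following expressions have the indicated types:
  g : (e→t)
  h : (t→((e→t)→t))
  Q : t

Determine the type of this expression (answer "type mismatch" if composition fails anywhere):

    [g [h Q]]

[h Q]: (t→((e→t)→t)) applied to t yields ((e→t)→t).
[g [h Q]]: ((e→t)→t) applied to (e→t) yields t.

t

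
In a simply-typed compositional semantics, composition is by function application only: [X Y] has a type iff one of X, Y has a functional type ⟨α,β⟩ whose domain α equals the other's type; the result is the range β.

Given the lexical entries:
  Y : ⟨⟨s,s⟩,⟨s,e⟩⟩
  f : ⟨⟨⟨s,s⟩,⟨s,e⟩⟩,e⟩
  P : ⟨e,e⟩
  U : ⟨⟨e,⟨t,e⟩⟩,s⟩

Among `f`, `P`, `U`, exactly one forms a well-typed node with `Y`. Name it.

f — combines: f : ⟨⟨⟨s,s⟩,⟨s,e⟩⟩,e⟩ takes Y : ⟨⟨s,s⟩,⟨s,e⟩⟩ as argument, giving e.
P : ⟨e,e⟩ — does not combine with Y.
U : ⟨⟨e,⟨t,e⟩⟩,s⟩ — does not combine with Y.

f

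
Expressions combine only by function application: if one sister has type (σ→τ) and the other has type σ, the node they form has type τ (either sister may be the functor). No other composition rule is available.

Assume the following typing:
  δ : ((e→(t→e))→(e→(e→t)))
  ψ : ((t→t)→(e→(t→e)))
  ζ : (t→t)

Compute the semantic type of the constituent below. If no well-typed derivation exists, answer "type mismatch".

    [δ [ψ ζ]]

(e→(e→t))

[ψ ζ] — ψ of type ((t→t)→(e→(t→e))) combines with ζ of type (t→t): type (e→(t→e)).
[δ [ψ ζ]] — δ of type ((e→(t→e))→(e→(e→t))) combines with [ψ ζ] of type (e→(t→e)): type (e→(e→t)).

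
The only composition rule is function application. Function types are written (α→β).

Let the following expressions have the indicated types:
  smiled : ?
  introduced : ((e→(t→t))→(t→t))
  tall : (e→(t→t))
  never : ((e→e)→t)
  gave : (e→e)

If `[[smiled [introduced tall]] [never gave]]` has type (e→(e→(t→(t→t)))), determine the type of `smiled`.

[[smiled [introduced tall]] [never gave]] must have type (e→(e→(t→(t→t)))). The sister [never gave] has type t; that is not a function onto (e→(e→(t→(t→t)))), so [smiled [introduced tall]] must be the functor, of type (t→(e→(e→(t→(t→t))))).
[smiled [introduced tall]] must have type (t→(e→(e→(t→(t→t))))). The sister [introduced tall] has type (t→t); that is not a function onto (t→(e→(e→(t→(t→t))))), so smiled must be the functor, of type ((t→t)→(t→(e→(e→(t→(t→t)))))).

((t→t)→(t→(e→(e→(t→(t→t))))))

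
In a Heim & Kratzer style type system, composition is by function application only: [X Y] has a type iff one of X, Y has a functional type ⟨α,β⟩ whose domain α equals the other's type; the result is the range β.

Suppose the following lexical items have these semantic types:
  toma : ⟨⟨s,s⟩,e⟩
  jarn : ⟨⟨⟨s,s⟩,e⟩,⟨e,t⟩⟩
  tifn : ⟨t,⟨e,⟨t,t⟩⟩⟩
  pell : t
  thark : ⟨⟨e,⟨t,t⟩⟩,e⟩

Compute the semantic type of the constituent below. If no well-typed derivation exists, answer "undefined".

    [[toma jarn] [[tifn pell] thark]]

[toma jarn]: jarn is ⟨⟨⟨s,s⟩,e⟩,⟨e,t⟩⟩, toma is ⟨⟨s,s⟩,e⟩; result ⟨e,t⟩.
[tifn pell]: tifn is ⟨t,⟨e,⟨t,t⟩⟩⟩, pell is t; result ⟨e,⟨t,t⟩⟩.
[[tifn pell] thark]: thark is ⟨⟨e,⟨t,t⟩⟩,e⟩, [tifn pell] is ⟨e,⟨t,t⟩⟩; result e.
[[toma jarn] [[tifn pell] thark]]: [toma jarn] is ⟨e,t⟩, [[tifn pell] thark] is e; result t.

t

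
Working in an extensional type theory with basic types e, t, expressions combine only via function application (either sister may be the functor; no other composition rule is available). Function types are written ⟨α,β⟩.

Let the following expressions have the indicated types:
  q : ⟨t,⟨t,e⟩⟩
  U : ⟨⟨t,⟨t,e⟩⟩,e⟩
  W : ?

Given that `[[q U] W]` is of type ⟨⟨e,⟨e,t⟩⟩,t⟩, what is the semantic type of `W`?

⟨e,⟨⟨e,⟨e,t⟩⟩,t⟩⟩

At [[q U] W] (required: ⟨⟨e,⟨e,t⟩⟩,t⟩): [q U] is e, which is not a function with range ⟨⟨e,⟨e,t⟩⟩,t⟩; hence W is the functor — type ⟨e,⟨⟨e,⟨e,t⟩⟩,t⟩⟩.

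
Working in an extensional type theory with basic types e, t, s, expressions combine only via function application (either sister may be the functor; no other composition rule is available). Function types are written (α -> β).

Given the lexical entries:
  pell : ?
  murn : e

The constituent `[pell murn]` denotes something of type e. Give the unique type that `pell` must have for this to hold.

[pell murn] is required to be e. murn : e cannot yield e as functor, so pell : (e -> e).

(e -> e)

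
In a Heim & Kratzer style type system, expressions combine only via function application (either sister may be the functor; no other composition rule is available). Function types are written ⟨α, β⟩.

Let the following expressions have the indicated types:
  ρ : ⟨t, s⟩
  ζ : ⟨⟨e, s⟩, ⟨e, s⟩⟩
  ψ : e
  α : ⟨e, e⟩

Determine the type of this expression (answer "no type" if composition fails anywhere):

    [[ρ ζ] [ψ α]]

no type

[ρ ζ]: ⟨t, s⟩ with ⟨⟨e, s⟩, ⟨e, s⟩⟩ — neither is a function whose domain matches the other; composition fails here.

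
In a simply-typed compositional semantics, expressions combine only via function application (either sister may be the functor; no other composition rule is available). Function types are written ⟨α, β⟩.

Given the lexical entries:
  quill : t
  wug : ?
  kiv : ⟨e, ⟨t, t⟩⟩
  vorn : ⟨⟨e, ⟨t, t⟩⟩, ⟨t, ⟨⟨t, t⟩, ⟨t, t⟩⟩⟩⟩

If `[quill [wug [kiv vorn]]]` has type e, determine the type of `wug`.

For [quill [wug [kiv vorn]]] to have type e with quill of type t, [wug [kiv vorn]] must be the function: [wug [kiv vorn]] : ⟨t, e⟩.
For [wug [kiv vorn]] to have type ⟨t, e⟩ with [kiv vorn] of type ⟨t, ⟨⟨t, t⟩, ⟨t, t⟩⟩⟩, wug must be the function: wug : ⟨⟨t, ⟨⟨t, t⟩, ⟨t, t⟩⟩⟩, ⟨t, e⟩⟩.

⟨⟨t, ⟨⟨t, t⟩, ⟨t, t⟩⟩⟩, ⟨t, e⟩⟩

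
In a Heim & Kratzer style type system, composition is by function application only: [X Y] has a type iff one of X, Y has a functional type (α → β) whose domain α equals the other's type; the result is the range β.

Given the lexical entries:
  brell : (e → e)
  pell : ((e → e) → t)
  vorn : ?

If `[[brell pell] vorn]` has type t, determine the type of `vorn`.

[[brell pell] vorn] is required to be t. [brell pell] : t cannot yield t as functor, so vorn : (t → t).

(t → t)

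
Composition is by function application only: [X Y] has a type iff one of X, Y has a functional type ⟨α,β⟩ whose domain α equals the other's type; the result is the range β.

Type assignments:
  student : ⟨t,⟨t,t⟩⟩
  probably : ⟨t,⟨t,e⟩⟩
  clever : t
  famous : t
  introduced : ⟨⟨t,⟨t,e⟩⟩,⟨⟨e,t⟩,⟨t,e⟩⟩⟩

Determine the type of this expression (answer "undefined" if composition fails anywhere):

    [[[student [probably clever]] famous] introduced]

[probably clever]: probably is ⟨t,⟨t,e⟩⟩, clever is t; result ⟨t,e⟩.
[student [probably clever]]: ⟨t,⟨t,t⟩⟩ with ⟨t,e⟩ — neither is a function whose domain matches the other; composition fails here.

undefined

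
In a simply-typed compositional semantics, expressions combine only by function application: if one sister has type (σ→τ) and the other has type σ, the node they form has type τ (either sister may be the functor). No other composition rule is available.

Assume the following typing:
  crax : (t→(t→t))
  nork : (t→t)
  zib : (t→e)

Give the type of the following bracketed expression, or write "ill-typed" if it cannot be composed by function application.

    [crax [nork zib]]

At [nork zib]: neither (t→t) nor (t→e) can take the other as argument; the node is ill-typed.

ill-typed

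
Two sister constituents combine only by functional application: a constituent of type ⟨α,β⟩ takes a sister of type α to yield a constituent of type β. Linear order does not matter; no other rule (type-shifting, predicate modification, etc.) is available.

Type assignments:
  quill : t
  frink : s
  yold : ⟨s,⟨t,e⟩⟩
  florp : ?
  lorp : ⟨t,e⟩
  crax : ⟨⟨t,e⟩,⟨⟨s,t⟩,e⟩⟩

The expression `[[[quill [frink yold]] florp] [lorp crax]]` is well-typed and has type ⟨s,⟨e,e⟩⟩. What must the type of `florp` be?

⟨e,⟨⟨⟨s,t⟩,e⟩,⟨s,⟨e,e⟩⟩⟩⟩

[[[quill [frink yold]] florp] [lorp crax]] is required to be ⟨s,⟨e,e⟩⟩. [lorp crax] : ⟨⟨s,t⟩,e⟩ cannot yield ⟨s,⟨e,e⟩⟩ as functor, so [[quill [frink yold]] florp] : ⟨⟨⟨s,t⟩,e⟩,⟨s,⟨e,e⟩⟩⟩.
[[quill [frink yold]] florp] is required to be ⟨⟨⟨s,t⟩,e⟩,⟨s,⟨e,e⟩⟩⟩. [quill [frink yold]] : e cannot yield ⟨⟨⟨s,t⟩,e⟩,⟨s,⟨e,e⟩⟩⟩ as functor, so florp : ⟨e,⟨⟨⟨s,t⟩,e⟩,⟨s,⟨e,e⟩⟩⟩⟩.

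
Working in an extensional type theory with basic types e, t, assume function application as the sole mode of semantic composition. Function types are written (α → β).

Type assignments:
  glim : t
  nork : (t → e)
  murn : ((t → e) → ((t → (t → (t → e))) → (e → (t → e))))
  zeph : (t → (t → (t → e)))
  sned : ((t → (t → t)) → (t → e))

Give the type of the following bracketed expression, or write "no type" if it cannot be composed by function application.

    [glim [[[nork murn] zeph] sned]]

At [nork murn], murn : ((t → e) → ((t → (t → (t → e))) → (e → (t → e)))) takes nork : (t → e), giving ((t → (t → (t → e))) → (e → (t → e))).
At [[nork murn] zeph], [nork murn] : ((t → (t → (t → e))) → (e → (t → e))) takes zeph : (t → (t → (t → e))), giving (e → (t → e)).
[[[nork murn] zeph] sned]: (e → (t → e)) and ((t → (t → t)) → (t → e)) cannot combine by function application — type clash.

no type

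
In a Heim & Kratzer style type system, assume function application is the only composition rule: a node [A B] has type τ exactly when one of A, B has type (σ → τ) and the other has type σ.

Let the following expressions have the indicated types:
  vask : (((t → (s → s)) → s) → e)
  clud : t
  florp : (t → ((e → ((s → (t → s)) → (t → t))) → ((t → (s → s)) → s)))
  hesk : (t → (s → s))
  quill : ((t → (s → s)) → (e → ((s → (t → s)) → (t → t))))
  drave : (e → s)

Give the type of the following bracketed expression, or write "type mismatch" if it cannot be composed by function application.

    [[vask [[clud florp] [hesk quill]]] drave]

[clud florp]: florp is (t → ((e → ((s → (t → s)) → (t → t))) → ((t → (s → s)) → s))), clud is t; result ((e → ((s → (t → s)) → (t → t))) → ((t → (s → s)) → s)).
[hesk quill]: quill is ((t → (s → s)) → (e → ((s → (t → s)) → (t → t)))), hesk is (t → (s → s)); result (e → ((s → (t → s)) → (t → t))).
[[clud florp] [hesk quill]]: [clud florp] is ((e → ((s → (t → s)) → (t → t))) → ((t → (s → s)) → s)), [hesk quill] is (e → ((s → (t → s)) → (t → t))); result ((t → (s → s)) → s).
[vask [[clud florp] [hesk quill]]]: vask is (((t → (s → s)) → s) → e), [[clud florp] [hesk quill]] is ((t → (s → s)) → s); result e.
[[vask [[clud florp] [hesk quill]]] drave]: drave is (e → s), [vask [[clud florp] [hesk quill]]] is e; result s.

s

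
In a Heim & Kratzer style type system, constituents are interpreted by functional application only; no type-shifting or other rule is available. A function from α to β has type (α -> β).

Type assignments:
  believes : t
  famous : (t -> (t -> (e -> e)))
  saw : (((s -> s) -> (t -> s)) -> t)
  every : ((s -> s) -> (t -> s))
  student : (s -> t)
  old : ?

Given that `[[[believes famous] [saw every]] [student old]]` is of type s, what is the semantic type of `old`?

For [[[believes famous] [saw every]] [student old]] to have type s with [[believes famous] [saw every]] of type (e -> e), [student old] must be the function: [student old] : ((e -> e) -> s).
For [student old] to have type ((e -> e) -> s) with student of type (s -> t), old must be the function: old : ((s -> t) -> ((e -> e) -> s)).

((s -> t) -> ((e -> e) -> s))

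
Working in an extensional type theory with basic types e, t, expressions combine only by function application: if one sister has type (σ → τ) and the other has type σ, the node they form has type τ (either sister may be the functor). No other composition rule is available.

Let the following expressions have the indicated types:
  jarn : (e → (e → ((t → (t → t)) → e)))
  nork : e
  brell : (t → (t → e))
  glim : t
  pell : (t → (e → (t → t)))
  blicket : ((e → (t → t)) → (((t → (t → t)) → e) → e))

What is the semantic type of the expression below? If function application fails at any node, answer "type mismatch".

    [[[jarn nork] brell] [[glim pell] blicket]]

[jarn nork]: jarn is (e → (e → ((t → (t → t)) → e))), nork is e; result (e → ((t → (t → t)) → e)).
At [[jarn nork] brell]: neither (e → ((t → (t → t)) → e)) nor (t → (t → e)) can take the other as argument; the node is ill-typed.

type mismatch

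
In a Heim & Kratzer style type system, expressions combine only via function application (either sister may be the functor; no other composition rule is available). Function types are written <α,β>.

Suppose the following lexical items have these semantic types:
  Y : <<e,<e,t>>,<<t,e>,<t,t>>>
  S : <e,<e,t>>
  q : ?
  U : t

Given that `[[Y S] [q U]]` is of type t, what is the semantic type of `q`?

At [[Y S] [q U]] (required: t): [Y S] is <<t,e>,<t,t>>, which is not a function with range t; hence [q U] is the functor — type <<<t,e>,<t,t>>,t>.
At [q U] (required: <<<t,e>,<t,t>>,t>): U is t, which is not a function with range <<<t,e>,<t,t>>,t>; hence q is the functor — type <t,<<<t,e>,<t,t>>,t>>.

<t,<<<t,e>,<t,t>>,t>>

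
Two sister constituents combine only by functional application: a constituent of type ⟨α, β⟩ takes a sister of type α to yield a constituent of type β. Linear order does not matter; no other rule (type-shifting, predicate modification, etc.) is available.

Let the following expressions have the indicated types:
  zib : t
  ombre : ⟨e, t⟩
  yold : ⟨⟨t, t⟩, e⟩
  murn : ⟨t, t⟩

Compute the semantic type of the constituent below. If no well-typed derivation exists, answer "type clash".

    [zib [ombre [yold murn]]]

[yold murn]: functor yold : ⟨⟨t, t⟩, e⟩, argument murn : ⟨t, t⟩; result e.
[ombre [yold murn]]: functor ombre : ⟨e, t⟩, argument [yold murn] : e; result t.
[zib [ombre [yold murn]]]: t and t cannot combine by function application — type clash.

type clash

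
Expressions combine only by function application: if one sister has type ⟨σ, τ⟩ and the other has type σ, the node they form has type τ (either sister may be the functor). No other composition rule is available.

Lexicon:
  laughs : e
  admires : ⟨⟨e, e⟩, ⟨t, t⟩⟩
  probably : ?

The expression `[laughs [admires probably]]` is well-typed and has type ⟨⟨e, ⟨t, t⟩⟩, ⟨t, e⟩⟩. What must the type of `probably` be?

For [laughs [admires probably]] to have type ⟨⟨e, ⟨t, t⟩⟩, ⟨t, e⟩⟩ with laughs of type e, [admires probably] must be the function: [admires probably] : ⟨e, ⟨⟨e, ⟨t, t⟩⟩, ⟨t, e⟩⟩⟩.
For [admires probably] to have type ⟨e, ⟨⟨e, ⟨t, t⟩⟩, ⟨t, e⟩⟩⟩ with admires of type ⟨⟨e, e⟩, ⟨t, t⟩⟩, probably must be the function: probably : ⟨⟨⟨e, e⟩, ⟨t, t⟩⟩, ⟨e, ⟨⟨e, ⟨t, t⟩⟩, ⟨t, e⟩⟩⟩⟩.

⟨⟨⟨e, e⟩, ⟨t, t⟩⟩, ⟨e, ⟨⟨e, ⟨t, t⟩⟩, ⟨t, e⟩⟩⟩⟩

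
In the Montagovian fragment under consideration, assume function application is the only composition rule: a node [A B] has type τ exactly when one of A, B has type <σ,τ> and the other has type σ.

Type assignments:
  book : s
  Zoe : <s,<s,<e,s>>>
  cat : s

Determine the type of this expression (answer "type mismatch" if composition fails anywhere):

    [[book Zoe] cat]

<e,s>

[book Zoe] — Zoe of type <s,<s,<e,s>>> combines with book of type s: type <s,<e,s>>.
[[book Zoe] cat] — [book Zoe] of type <s,<e,s>> combines with cat of type s: type <e,s>.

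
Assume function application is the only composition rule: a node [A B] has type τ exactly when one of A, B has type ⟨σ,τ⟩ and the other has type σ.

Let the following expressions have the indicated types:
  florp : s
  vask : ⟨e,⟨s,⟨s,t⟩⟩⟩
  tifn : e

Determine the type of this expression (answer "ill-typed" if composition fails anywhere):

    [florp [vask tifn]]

[vask tifn]: functor vask : ⟨e,⟨s,⟨s,t⟩⟩⟩, argument tifn : e; result ⟨s,⟨s,t⟩⟩.
[florp [vask tifn]]: functor [vask tifn] : ⟨s,⟨s,t⟩⟩, argument florp : s; result ⟨s,t⟩.

⟨s,t⟩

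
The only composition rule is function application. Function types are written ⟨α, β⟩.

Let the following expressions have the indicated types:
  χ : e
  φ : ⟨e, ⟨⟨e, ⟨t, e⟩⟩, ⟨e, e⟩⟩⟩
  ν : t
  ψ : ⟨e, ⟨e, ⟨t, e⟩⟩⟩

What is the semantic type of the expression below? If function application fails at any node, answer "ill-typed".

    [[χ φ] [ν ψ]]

At [χ φ], φ : ⟨e, ⟨⟨e, ⟨t, e⟩⟩, ⟨e, e⟩⟩⟩ takes χ : e, giving ⟨⟨e, ⟨t, e⟩⟩, ⟨e, e⟩⟩.
At [ν ψ]: neither t nor ⟨e, ⟨e, ⟨t, e⟩⟩⟩ can take the other as argument; the node is ill-typed.

ill-typed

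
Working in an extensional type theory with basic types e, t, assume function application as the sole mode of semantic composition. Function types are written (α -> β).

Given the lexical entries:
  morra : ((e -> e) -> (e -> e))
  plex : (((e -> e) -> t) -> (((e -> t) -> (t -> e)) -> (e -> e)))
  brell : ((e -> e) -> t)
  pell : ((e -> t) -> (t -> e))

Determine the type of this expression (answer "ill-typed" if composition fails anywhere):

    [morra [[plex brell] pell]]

[plex brell] — plex of type (((e -> e) -> t) -> (((e -> t) -> (t -> e)) -> (e -> e))) combines with brell of type ((e -> e) -> t): type (((e -> t) -> (t -> e)) -> (e -> e)).
[[plex brell] pell] — [plex brell] of type (((e -> t) -> (t -> e)) -> (e -> e)) combines with pell of type ((e -> t) -> (t -> e)): type (e -> e).
[morra [[plex brell] pell]] — morra of type ((e -> e) -> (e -> e)) combines with [[plex brell] pell] of type (e -> e): type (e -> e).

(e -> e)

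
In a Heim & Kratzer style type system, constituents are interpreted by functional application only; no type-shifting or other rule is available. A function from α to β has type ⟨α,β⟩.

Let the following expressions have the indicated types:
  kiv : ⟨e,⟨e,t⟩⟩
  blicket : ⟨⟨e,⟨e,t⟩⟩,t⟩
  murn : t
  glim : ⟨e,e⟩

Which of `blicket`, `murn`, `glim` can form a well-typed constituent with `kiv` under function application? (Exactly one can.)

blicket

blicket — combines: blicket : ⟨⟨e,⟨e,t⟩⟩,t⟩ takes kiv : ⟨e,⟨e,t⟩⟩ as argument, giving t.
murn : t — no; kiv wants e, and murn wants nothing (atomic).
glim : ⟨e,e⟩ — no; kiv wants e, and glim wants e.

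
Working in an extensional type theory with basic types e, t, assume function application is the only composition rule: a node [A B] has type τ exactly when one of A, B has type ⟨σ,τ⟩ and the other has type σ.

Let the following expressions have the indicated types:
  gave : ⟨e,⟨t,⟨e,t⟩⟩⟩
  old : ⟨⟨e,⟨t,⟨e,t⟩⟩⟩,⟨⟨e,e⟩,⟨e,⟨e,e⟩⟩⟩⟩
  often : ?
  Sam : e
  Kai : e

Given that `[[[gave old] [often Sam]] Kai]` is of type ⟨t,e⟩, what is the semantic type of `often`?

At [[[gave old] [often Sam]] Kai] (required: ⟨t,e⟩): Kai is e, which is not a function with range ⟨t,e⟩; hence [[gave old] [often Sam]] is the functor — type ⟨e,⟨t,e⟩⟩.
At [[gave old] [often Sam]] (required: ⟨e,⟨t,e⟩⟩): [gave old] is ⟨⟨e,e⟩,⟨e,⟨e,e⟩⟩⟩, which is not a function with range ⟨e,⟨t,e⟩⟩; hence [often Sam] is the functor — type ⟨⟨⟨e,e⟩,⟨e,⟨e,e⟩⟩⟩,⟨e,⟨t,e⟩⟩⟩.
At [often Sam] (required: ⟨⟨⟨e,e⟩,⟨e,⟨e,e⟩⟩⟩,⟨e,⟨t,e⟩⟩⟩): Sam is e, which is not a function with range ⟨⟨⟨e,e⟩,⟨e,⟨e,e⟩⟩⟩,⟨e,⟨t,e⟩⟩⟩; hence often is the functor — type ⟨e,⟨⟨⟨e,e⟩,⟨e,⟨e,e⟩⟩⟩,⟨e,⟨t,e⟩⟩⟩⟩.

⟨e,⟨⟨⟨e,e⟩,⟨e,⟨e,e⟩⟩⟩,⟨e,⟨t,e⟩⟩⟩⟩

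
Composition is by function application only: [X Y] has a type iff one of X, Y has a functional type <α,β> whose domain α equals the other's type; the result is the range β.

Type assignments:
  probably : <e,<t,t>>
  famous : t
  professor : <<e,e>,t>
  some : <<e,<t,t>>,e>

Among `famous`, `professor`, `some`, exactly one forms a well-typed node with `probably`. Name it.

famous : t — neither side's domain matches the other.
professor : <<e,e>,t> — neither side's domain matches the other.
some — combines: some : <<e,<t,t>>,e> takes probably : <e,<t,t>> as argument, giving e.

some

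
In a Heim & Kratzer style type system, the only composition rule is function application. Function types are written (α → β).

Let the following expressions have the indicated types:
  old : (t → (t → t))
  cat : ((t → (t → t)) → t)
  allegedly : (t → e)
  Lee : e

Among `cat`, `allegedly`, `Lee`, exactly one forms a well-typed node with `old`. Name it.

cat

cat — combines: cat : ((t → (t → t)) → t) takes old : (t → (t → t)) as argument, giving t.
allegedly : (t → e) — old needs t; allegedly needs t; neither fits.
Lee : e — old needs t; Lee needs nothing (atomic); neither fits.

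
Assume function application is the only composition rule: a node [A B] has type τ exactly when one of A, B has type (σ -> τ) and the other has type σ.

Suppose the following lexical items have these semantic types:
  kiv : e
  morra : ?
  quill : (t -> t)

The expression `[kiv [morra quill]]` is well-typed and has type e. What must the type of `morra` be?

For [kiv [morra quill]] to have type e with kiv of type e, [morra quill] must be the function: [morra quill] : (e -> e).
For [morra quill] to have type (e -> e) with quill of type (t -> t), morra must be the function: morra : ((t -> t) -> (e -> e)).

((t -> t) -> (e -> e))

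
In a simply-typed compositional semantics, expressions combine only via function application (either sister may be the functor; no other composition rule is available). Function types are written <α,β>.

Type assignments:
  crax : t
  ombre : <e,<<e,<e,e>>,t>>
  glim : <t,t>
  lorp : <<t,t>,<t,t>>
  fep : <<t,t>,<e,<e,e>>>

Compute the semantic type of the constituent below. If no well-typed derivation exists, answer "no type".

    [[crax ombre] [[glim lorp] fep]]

no type

At [crax ombre]: neither t nor <e,<<e,<e,e>>,t>> can take the other as argument; the node is ill-typed.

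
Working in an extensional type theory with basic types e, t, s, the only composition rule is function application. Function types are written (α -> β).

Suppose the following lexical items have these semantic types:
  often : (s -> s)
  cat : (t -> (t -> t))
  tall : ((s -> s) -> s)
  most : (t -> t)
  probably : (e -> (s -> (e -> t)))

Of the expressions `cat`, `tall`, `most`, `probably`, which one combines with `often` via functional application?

cat : (t -> (t -> t)) — no; often wants s, and cat wants t.
tall — combines: tall : ((s -> s) -> s) takes often : (s -> s) as argument, giving s.
most : (t -> t) — no; often wants s, and most wants t.
probably : (e -> (s -> (e -> t))) — no; often wants s, and probably wants e.

tall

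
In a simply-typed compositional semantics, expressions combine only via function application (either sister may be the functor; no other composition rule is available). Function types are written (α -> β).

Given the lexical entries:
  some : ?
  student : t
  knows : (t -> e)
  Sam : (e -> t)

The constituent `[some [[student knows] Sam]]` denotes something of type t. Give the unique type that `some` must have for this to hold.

[some [[student knows] Sam]] is required to be t. [[student knows] Sam] : t cannot yield t as functor, so some : (t -> t).

(t -> t)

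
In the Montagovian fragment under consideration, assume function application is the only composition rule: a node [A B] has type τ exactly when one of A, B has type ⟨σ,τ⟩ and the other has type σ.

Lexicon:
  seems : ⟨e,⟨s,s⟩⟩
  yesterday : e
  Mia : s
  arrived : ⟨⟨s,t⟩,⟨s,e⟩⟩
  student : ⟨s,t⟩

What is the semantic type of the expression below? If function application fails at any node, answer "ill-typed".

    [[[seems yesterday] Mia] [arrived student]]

e

[seems yesterday]: ⟨e,⟨s,s⟩⟩ applied to e yields ⟨s,s⟩.
[[seems yesterday] Mia]: ⟨s,s⟩ applied to s yields s.
[arrived student]: ⟨⟨s,t⟩,⟨s,e⟩⟩ applied to ⟨s,t⟩ yields ⟨s,e⟩.
[[[seems yesterday] Mia] [arrived student]]: ⟨s,e⟩ applied to s yields e.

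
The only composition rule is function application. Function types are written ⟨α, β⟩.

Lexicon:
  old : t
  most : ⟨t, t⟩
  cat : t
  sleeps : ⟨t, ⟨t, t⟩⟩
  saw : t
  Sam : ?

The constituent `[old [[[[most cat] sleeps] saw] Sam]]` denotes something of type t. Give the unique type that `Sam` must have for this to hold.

[old [[[[most cat] sleeps] saw] Sam]] is required to be t. old : t cannot yield t as functor, so [[[[most cat] sleeps] saw] Sam] : ⟨t, t⟩.
[[[[most cat] sleeps] saw] Sam] is required to be ⟨t, t⟩. [[[most cat] sleeps] saw] : t cannot yield ⟨t, t⟩ as functor, so Sam : ⟨t, ⟨t, t⟩⟩.

⟨t, ⟨t, t⟩⟩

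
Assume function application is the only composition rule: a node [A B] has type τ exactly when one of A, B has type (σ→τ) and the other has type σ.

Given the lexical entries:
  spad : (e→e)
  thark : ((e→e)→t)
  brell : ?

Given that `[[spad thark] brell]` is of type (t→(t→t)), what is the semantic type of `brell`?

For [[spad thark] brell] to have type (t→(t→t)) with [spad thark] of type t, brell must be the function: brell : (t→(t→(t→t))).

(t→(t→(t→t)))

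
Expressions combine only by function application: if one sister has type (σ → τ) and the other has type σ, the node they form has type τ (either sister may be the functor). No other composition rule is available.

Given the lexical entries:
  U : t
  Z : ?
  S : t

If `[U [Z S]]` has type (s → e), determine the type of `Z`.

[U [Z S]] must have type (s → e). The sister U has type t; that is not a function onto (s → e), so [Z S] must be the functor, of type (t → (s → e)).
[Z S] must have type (t → (s → e)). The sister S has type t; that is not a function onto (t → (s → e)), so Z must be the functor, of type (t → (t → (s → e))).

(t → (t → (s → e)))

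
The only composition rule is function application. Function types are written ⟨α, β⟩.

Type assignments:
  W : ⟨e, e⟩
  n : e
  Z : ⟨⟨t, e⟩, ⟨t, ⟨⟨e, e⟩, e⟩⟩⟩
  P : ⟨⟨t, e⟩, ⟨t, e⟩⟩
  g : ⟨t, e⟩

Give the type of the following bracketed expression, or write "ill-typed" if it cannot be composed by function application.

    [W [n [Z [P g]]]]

At [P g], P : ⟨⟨t, e⟩, ⟨t, e⟩⟩ takes g : ⟨t, e⟩, giving ⟨t, e⟩.
At [Z [P g]], Z : ⟨⟨t, e⟩, ⟨t, ⟨⟨e, e⟩, e⟩⟩⟩ takes [P g] : ⟨t, e⟩, giving ⟨t, ⟨⟨e, e⟩, e⟩⟩.
At [n [Z [P g]]]: neither e nor ⟨t, ⟨⟨e, e⟩, e⟩⟩ can take the other as argument; the node is ill-typed.

ill-typed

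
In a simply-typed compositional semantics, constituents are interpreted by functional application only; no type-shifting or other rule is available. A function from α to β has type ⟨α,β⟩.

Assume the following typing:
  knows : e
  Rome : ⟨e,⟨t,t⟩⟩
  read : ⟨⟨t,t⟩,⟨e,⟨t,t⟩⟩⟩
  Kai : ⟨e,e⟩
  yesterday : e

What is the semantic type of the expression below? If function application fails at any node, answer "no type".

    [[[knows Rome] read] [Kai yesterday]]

At [knows Rome], Rome : ⟨e,⟨t,t⟩⟩ takes knows : e, giving ⟨t,t⟩.
At [[knows Rome] read], read : ⟨⟨t,t⟩,⟨e,⟨t,t⟩⟩⟩ takes [knows Rome] : ⟨t,t⟩, giving ⟨e,⟨t,t⟩⟩.
At [Kai yesterday], Kai : ⟨e,e⟩ takes yesterday : e, giving e.
At [[[knows Rome] read] [Kai yesterday]], [[knows Rome] read] : ⟨e,⟨t,t⟩⟩ takes [Kai yesterday] : e, giving ⟨t,t⟩.

⟨t,t⟩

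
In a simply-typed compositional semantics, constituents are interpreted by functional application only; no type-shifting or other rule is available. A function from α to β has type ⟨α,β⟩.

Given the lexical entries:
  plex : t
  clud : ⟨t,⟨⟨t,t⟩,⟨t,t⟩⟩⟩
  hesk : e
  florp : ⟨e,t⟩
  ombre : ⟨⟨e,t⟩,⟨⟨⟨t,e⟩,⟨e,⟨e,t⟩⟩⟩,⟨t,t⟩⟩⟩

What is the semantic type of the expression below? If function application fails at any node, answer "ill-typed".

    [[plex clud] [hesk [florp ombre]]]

At [plex clud], clud : ⟨t,⟨⟨t,t⟩,⟨t,t⟩⟩⟩ takes plex : t, giving ⟨⟨t,t⟩,⟨t,t⟩⟩.
At [florp ombre], ombre : ⟨⟨e,t⟩,⟨⟨⟨t,e⟩,⟨e,⟨e,t⟩⟩⟩,⟨t,t⟩⟩⟩ takes florp : ⟨e,t⟩, giving ⟨⟨⟨t,e⟩,⟨e,⟨e,t⟩⟩⟩,⟨t,t⟩⟩.
At [hesk [florp ombre]]: neither e nor ⟨⟨⟨t,e⟩,⟨e,⟨e,t⟩⟩⟩,⟨t,t⟩⟩ can take the other as argument; the node is ill-typed.

ill-typed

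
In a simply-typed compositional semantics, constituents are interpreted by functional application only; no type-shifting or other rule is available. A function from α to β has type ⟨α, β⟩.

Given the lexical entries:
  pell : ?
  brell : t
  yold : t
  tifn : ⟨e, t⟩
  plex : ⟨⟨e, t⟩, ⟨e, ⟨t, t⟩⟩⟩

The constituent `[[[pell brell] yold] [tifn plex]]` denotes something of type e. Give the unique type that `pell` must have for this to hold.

⟨t, ⟨t, ⟨⟨e, ⟨t, t⟩⟩, e⟩⟩⟩

At [[[pell brell] yold] [tifn plex]] (required: e): [tifn plex] is ⟨e, ⟨t, t⟩⟩, which is not a function with range e; hence [[pell brell] yold] is the functor — type ⟨⟨e, ⟨t, t⟩⟩, e⟩.
At [[pell brell] yold] (required: ⟨⟨e, ⟨t, t⟩⟩, e⟩): yold is t, which is not a function with range ⟨⟨e, ⟨t, t⟩⟩, e⟩; hence [pell brell] is the functor — type ⟨t, ⟨⟨e, ⟨t, t⟩⟩, e⟩⟩.
At [pell brell] (required: ⟨t, ⟨⟨e, ⟨t, t⟩⟩, e⟩⟩): brell is t, which is not a function with range ⟨t, ⟨⟨e, ⟨t, t⟩⟩, e⟩⟩; hence pell is the functor — type ⟨t, ⟨t, ⟨⟨e, ⟨t, t⟩⟩, e⟩⟩⟩.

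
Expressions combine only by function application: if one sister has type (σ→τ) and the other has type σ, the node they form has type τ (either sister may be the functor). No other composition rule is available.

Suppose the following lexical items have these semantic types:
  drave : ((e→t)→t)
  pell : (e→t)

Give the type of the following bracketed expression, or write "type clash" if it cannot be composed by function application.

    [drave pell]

[drave pell]: drave is ((e→t)→t), pell is (e→t); result t.

t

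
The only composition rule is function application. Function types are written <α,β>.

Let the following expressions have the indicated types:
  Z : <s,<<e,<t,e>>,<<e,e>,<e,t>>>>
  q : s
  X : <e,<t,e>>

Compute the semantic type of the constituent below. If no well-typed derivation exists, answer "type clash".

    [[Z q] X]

<<e,e>,<e,t>>

At [Z q], Z : <s,<<e,<t,e>>,<<e,e>,<e,t>>>> takes q : s, giving <<e,<t,e>>,<<e,e>,<e,t>>>.
At [[Z q] X], [Z q] : <<e,<t,e>>,<<e,e>,<e,t>>> takes X : <e,<t,e>>, giving <<e,e>,<e,t>>.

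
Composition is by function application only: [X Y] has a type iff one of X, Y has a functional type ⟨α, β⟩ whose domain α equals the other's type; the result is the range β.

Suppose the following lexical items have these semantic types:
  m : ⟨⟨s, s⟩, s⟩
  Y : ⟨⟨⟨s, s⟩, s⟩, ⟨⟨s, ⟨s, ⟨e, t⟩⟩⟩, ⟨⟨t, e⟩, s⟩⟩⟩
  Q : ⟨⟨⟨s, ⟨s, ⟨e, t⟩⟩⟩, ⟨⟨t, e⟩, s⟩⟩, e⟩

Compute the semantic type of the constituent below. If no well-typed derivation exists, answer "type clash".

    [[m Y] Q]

[m Y]: Y is ⟨⟨⟨s, s⟩, s⟩, ⟨⟨s, ⟨s, ⟨e, t⟩⟩⟩, ⟨⟨t, e⟩, s⟩⟩⟩, m is ⟨⟨s, s⟩, s⟩; result ⟨⟨s, ⟨s, ⟨e, t⟩⟩⟩, ⟨⟨t, e⟩, s⟩⟩.
[[m Y] Q]: Q is ⟨⟨⟨s, ⟨s, ⟨e, t⟩⟩⟩, ⟨⟨t, e⟩, s⟩⟩, e⟩, [m Y] is ⟨⟨s, ⟨s, ⟨e, t⟩⟩⟩, ⟨⟨t, e⟩, s⟩⟩; result e.

e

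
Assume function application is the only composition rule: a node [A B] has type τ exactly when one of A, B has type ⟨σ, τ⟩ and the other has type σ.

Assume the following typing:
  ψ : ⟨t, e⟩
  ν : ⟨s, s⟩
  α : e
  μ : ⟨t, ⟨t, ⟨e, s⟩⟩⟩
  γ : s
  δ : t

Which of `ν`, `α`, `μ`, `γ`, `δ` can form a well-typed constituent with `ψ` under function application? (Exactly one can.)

δ

ν : ⟨s, s⟩ — does not combine with ψ.
α : e — does not combine with ψ.
μ : ⟨t, ⟨t, ⟨e, s⟩⟩⟩ — does not combine with ψ.
γ : s — does not combine with ψ.
δ — combines: ψ : ⟨t, e⟩ takes δ : t as argument, giving e.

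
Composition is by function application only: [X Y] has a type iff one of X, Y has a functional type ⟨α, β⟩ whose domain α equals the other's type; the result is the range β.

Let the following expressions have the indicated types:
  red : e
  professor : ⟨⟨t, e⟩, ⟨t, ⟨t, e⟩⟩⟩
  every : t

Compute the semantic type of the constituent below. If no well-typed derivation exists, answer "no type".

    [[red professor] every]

no type

[red professor]: e and ⟨⟨t, e⟩, ⟨t, ⟨t, e⟩⟩⟩ cannot combine by function application — type clash.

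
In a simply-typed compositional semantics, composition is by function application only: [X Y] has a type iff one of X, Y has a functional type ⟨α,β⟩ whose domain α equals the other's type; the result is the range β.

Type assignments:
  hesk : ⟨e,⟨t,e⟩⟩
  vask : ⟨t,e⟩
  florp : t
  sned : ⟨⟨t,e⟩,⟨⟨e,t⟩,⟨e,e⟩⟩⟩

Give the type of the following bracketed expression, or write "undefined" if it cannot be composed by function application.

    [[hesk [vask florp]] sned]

⟨⟨e,t⟩,⟨e,e⟩⟩

[vask florp]: functor vask : ⟨t,e⟩, argument florp : t; result e.
[hesk [vask florp]]: functor hesk : ⟨e,⟨t,e⟩⟩, argument [vask florp] : e; result ⟨t,e⟩.
[[hesk [vask florp]] sned]: functor sned : ⟨⟨t,e⟩,⟨⟨e,t⟩,⟨e,e⟩⟩⟩, argument [hesk [vask florp]] : ⟨t,e⟩; result ⟨⟨e,t⟩,⟨e,e⟩⟩.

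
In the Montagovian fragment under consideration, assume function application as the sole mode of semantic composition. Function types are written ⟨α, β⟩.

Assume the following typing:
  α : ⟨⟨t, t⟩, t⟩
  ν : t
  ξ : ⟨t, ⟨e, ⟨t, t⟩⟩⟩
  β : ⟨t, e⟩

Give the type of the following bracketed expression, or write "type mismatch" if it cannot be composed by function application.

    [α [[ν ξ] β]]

At [ν ξ], ξ : ⟨t, ⟨e, ⟨t, t⟩⟩⟩ takes ν : t, giving ⟨e, ⟨t, t⟩⟩.
[[ν ξ] β]: ⟨e, ⟨t, t⟩⟩ and ⟨t, e⟩ cannot combine by function application — type clash.

type mismatch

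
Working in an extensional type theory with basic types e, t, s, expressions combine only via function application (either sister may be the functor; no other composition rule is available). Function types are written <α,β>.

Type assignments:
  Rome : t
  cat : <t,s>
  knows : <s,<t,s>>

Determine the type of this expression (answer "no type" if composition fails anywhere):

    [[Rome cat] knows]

<t,s>

[Rome cat] — cat of type <t,s> combines with Rome of type t: type s.
[[Rome cat] knows] — knows of type <s,<t,s>> combines with [Rome cat] of type s: type <t,s>.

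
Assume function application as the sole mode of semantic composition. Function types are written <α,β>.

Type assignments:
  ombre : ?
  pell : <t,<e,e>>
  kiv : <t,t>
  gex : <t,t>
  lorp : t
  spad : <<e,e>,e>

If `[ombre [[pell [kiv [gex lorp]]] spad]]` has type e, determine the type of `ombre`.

For [ombre [[pell [kiv [gex lorp]]] spad]] to have type e with [[pell [kiv [gex lorp]]] spad] of type e, ombre must be the function: ombre : <e,e>.

<e,e>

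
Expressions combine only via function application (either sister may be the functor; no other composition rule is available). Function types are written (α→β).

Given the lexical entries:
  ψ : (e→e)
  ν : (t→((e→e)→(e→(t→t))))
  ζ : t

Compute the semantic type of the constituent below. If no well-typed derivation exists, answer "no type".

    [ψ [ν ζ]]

(e→(t→t))

[ν ζ]: ν is (t→((e→e)→(e→(t→t)))), ζ is t; result ((e→e)→(e→(t→t))).
[ψ [ν ζ]]: [ν ζ] is ((e→e)→(e→(t→t))), ψ is (e→e); result (e→(t→t)).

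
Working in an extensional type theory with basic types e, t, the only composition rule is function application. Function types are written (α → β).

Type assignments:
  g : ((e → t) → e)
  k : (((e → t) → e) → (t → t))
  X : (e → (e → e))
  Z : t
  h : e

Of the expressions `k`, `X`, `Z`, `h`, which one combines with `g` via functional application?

k — combines: k : (((e → t) → e) → (t → t)) takes g : ((e → t) → e) as argument, giving (t → t).
X : (e → (e → e)) — no; g wants (e → t), and X wants e.
Z : t — no; g wants (e → t), and Z wants nothing (atomic).
h : e — no; g wants (e → t), and h wants nothing (atomic).

k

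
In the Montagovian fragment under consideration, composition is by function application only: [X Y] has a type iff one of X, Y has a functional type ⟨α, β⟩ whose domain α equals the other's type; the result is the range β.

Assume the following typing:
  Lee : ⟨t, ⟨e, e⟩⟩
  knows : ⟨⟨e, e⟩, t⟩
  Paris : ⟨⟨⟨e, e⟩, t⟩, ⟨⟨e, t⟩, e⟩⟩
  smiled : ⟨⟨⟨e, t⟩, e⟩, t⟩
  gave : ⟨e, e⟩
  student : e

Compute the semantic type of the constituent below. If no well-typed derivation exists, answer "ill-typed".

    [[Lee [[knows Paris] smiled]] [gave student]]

e

[knows Paris]: ⟨⟨⟨e, e⟩, t⟩, ⟨⟨e, t⟩, e⟩⟩ applied to ⟨⟨e, e⟩, t⟩ yields ⟨⟨e, t⟩, e⟩.
[[knows Paris] smiled]: ⟨⟨⟨e, t⟩, e⟩, t⟩ applied to ⟨⟨e, t⟩, e⟩ yields t.
[Lee [[knows Paris] smiled]]: ⟨t, ⟨e, e⟩⟩ applied to t yields ⟨e, e⟩.
[gave student]: ⟨e, e⟩ applied to e yields e.
[[Lee [[knows Paris] smiled]] [gave student]]: ⟨e, e⟩ applied to e yields e.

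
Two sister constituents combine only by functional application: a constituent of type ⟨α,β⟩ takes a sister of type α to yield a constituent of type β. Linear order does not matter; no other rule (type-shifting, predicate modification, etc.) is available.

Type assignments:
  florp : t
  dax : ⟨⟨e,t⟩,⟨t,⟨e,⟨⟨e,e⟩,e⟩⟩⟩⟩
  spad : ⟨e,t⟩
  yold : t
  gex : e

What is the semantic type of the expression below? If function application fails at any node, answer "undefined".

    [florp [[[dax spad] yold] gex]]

[dax spad]: dax is ⟨⟨e,t⟩,⟨t,⟨e,⟨⟨e,e⟩,e⟩⟩⟩⟩, spad is ⟨e,t⟩; result ⟨t,⟨e,⟨⟨e,e⟩,e⟩⟩⟩.
[[dax spad] yold]: [dax spad] is ⟨t,⟨e,⟨⟨e,e⟩,e⟩⟩⟩, yold is t; result ⟨e,⟨⟨e,e⟩,e⟩⟩.
[[[dax spad] yold] gex]: [[dax spad] yold] is ⟨e,⟨⟨e,e⟩,e⟩⟩, gex is e; result ⟨⟨e,e⟩,e⟩.
[florp [[[dax spad] yold] gex]]: t with ⟨⟨e,e⟩,e⟩ — neither is a function whose domain matches the other; composition fails here.

undefined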